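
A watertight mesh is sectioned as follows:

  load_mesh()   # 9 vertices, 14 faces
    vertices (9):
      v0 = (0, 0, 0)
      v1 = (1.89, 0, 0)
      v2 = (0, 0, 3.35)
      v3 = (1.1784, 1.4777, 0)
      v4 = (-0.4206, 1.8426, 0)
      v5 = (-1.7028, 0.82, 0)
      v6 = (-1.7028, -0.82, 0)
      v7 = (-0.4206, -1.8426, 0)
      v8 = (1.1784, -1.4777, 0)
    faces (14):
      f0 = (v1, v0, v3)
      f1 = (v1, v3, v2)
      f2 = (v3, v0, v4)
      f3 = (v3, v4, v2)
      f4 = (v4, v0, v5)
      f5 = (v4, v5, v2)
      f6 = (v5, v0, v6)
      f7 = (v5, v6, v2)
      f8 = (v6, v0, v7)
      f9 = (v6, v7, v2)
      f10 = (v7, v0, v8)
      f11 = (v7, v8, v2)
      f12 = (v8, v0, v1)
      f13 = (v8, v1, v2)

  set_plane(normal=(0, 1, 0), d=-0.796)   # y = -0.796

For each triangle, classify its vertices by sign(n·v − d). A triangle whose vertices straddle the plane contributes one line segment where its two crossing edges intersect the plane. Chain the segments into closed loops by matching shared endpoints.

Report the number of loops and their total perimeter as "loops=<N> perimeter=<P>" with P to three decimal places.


loops=1 perimeter=8.314

Straddling triangles (8 of 14):
  (v5,v0,v6) [++-] → (-1.65296, -0.796, 0)–(-1.7028, -0.796, 0)  len=0.0498
  (v5,v6,v2) [+-+] → (-1.7028, -0.796, 0)–(-1.65296, -0.796, 0.0980488)  len=0.1100
  (v6,v0,v7) [-+-] → (-1.65296, -0.796, 0)–(-0.181698, -0.796, 0)  len=1.4713
  (v6,v7,v2) [--+] → (-0.181698, -0.796, 1.90281)–(-1.65296, -0.796, 0.0980488)  len=2.3285
  (v7,v0,v8) [-+-] → (-0.181698, -0.796, 0)–(0.634775, -0.796, 0)  len=0.8165
  (v7,v8,v2) [--+] → (0.634775, -0.796, 1.54544)–(-0.181698, -0.796, 1.90281)  len=0.8913
  (v8,v0,v1) [-++] → (0.634775, -0.796, 0)–(1.50668, -0.796, 0)  len=0.8719
  (v8,v1,v2) [-++] → (1.50668, -0.796, 0)–(0.634775, -0.796, 1.54544)  len=1.7744

Chained into 1 loop(s):
  loop 1: 8 segments, perimeter = 8.3136
Total perimeter = 8.314


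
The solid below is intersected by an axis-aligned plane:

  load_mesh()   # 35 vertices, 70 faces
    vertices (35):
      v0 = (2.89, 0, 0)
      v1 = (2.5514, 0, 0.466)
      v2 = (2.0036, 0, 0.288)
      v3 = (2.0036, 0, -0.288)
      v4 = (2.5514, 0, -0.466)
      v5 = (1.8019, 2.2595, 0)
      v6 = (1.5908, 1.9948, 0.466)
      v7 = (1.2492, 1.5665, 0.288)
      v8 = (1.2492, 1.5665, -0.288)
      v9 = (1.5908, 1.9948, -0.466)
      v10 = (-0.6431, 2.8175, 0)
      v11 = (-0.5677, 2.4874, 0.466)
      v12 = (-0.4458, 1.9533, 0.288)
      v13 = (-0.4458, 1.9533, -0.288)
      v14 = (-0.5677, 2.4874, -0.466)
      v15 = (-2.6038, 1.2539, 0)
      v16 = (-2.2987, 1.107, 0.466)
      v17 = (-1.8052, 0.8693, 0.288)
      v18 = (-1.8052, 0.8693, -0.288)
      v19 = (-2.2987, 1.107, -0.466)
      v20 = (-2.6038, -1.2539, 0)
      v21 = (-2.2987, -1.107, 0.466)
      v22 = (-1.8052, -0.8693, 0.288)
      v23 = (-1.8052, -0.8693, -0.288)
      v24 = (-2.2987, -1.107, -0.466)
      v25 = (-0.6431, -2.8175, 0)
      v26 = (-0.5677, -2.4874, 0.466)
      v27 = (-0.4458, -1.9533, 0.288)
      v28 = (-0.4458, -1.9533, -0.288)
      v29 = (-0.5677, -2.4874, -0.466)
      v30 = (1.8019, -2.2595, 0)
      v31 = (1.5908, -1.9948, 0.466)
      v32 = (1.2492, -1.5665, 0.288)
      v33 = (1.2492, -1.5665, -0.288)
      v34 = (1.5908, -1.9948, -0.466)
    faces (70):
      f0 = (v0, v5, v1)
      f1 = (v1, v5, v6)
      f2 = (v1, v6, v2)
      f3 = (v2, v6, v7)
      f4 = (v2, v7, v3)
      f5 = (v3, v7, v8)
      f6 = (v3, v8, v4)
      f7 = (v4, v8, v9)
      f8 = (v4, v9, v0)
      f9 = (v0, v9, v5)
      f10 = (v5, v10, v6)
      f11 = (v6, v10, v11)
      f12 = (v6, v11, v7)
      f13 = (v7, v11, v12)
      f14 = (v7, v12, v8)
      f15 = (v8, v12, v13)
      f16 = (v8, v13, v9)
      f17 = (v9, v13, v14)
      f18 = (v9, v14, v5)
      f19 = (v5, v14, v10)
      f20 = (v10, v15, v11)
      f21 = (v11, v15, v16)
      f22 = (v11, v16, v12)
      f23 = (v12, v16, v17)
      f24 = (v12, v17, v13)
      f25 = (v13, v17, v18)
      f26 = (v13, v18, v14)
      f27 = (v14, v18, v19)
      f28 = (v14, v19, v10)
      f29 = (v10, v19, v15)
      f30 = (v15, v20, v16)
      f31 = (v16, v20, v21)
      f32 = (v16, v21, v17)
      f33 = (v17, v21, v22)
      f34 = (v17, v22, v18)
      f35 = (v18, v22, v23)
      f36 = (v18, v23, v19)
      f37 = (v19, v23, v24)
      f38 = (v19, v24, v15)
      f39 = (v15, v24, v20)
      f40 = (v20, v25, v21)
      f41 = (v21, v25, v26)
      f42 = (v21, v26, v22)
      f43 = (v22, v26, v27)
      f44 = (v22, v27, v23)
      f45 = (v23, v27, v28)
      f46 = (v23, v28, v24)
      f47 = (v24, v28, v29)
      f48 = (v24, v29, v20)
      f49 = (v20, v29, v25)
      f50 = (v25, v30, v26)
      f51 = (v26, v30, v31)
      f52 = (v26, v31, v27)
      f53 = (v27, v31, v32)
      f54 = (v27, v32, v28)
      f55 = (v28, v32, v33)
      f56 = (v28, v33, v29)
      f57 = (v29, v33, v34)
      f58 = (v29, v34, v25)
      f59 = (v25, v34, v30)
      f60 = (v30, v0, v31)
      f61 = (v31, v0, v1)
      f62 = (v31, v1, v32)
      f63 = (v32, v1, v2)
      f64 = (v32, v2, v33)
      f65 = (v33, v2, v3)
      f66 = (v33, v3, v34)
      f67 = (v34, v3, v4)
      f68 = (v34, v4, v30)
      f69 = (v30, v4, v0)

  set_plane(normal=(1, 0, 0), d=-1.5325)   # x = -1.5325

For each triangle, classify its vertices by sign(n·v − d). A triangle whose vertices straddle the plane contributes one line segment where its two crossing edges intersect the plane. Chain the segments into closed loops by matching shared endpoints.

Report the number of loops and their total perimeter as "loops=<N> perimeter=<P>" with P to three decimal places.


loops=2 perimeter=6.207

Straddling triangles (20 of 70):
  (v10,v15,v11) [+-+] → (-1.5325, 2.10823, 0)–(-1.5325, 1.90291, 0.245187)  len=0.3198
  (v11,v15,v16) [+--] → (-1.5325, 1.90291, 0.245187)–(-1.5325, 1.71801, 0.466)  len=0.2880
  (v11,v16,v12) [+-+] → (-1.5325, 1.71801, 0.466)–(-1.5325, 1.45696, 0.392395)  len=0.2712
  (v12,v16,v17) [+--] → (-1.5325, 1.45696, 0.392395)–(-1.5325, 1.08675, 0.288)  len=0.3846
  (v12,v17,v13) [+-+] → (-1.5325, 1.08675, 0.288)–(-1.5325, 1.08675, 0.172453)  len=0.1155
  (v13,v17,v18) [+--] → (-1.5325, 1.08675, 0.172453)–(-1.5325, 1.08675, -0.288)  len=0.4605
  (v13,v18,v14) [+-+] → (-1.5325, 1.08675, -0.288)–(-1.5325, 1.22587, -0.327225)  len=0.1445
  (v14,v18,v19) [+--] → (-1.5325, 1.22587, -0.327225)–(-1.5325, 1.71801, -0.466)  len=0.5113
  (v14,v19,v10) [+-+] → (-1.5325, 1.71801, -0.466)–(-1.5325, 1.89861, -0.250338)  len=0.2813
  (v10,v19,v15) [+--] → (-1.5325, 1.89861, -0.250338)–(-1.5325, 2.10823, 0)  len=0.3265
  (v20,v25,v21) [-+-] → (-1.5325, -2.10823, 0)–(-1.5325, -1.89861, 0.250338)  len=0.3265
  (v21,v25,v26) [-++] → (-1.5325, -1.89861, 0.250338)–(-1.5325, -1.71801, 0.466)  len=0.2813
  (v21,v26,v22) [-+-] → (-1.5325, -1.71801, 0.466)–(-1.5325, -1.22587, 0.327225)  len=0.5113
  (v22,v26,v27) [-++] → (-1.5325, -1.22587, 0.327225)–(-1.5325, -1.08675, 0.288)  len=0.1445
  (v22,v27,v23) [-+-] → (-1.5325, -1.08675, 0.288)–(-1.5325, -1.08675, -0.172453)  len=0.4605
  (v23,v27,v28) [-++] → (-1.5325, -1.08675, -0.172453)–(-1.5325, -1.08675, -0.288)  len=0.1155
  (v23,v28,v24) [-+-] → (-1.5325, -1.08675, -0.288)–(-1.5325, -1.45696, -0.392395)  len=0.3846
  (v24,v28,v29) [-++] → (-1.5325, -1.45696, -0.392395)–(-1.5325, -1.71801, -0.466)  len=0.2712
  (v24,v29,v20) [-+-] → (-1.5325, -1.71801, -0.466)–(-1.5325, -1.90291, -0.245187)  len=0.2880
  (v20,v29,v25) [-++] → (-1.5325, -1.90291, -0.245187)–(-1.5325, -2.10823, 0)  len=0.3198

Chained into 2 loop(s):
  loop 1: 10 segments, perimeter = 3.1034
  loop 2: 10 segments, perimeter = 3.1034
Total perimeter = 6.207


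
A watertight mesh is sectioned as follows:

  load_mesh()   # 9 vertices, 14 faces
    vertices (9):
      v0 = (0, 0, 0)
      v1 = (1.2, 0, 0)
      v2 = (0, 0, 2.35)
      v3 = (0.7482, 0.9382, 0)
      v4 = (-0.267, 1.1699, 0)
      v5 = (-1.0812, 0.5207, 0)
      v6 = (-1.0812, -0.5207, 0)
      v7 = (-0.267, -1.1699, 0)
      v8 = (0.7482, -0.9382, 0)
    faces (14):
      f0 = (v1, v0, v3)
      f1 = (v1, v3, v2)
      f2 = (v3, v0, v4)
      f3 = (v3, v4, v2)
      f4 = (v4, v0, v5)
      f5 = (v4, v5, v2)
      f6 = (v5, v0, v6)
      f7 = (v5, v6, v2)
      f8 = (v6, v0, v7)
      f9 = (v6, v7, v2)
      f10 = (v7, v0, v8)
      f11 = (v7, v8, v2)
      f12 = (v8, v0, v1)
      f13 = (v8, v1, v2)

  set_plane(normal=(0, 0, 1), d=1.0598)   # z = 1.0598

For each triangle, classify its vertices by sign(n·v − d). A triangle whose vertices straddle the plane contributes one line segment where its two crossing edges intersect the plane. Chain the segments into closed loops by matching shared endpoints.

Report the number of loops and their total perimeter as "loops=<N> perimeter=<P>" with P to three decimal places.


Straddling triangles (7 of 14):
  (v1,v3,v2) [--+] → (0.410778, 0.515092, 1.0598)–(0.658826, 0, 1.0598)  len=0.5717
  (v3,v4,v2) [--+] → (-0.146589, 0.6423, 1.0598)–(0.410778, 0.515092, 1.0598)  len=0.5717
  (v4,v5,v2) [--+] → (-0.593602, 0.285875, 1.0598)–(-0.146589, 0.6423, 1.0598)  len=0.5717
  (v5,v6,v2) [--+] → (-0.593602, -0.285875, 1.0598)–(-0.593602, 0.285875, 1.0598)  len=0.5718
  (v6,v7,v2) [--+] → (-0.146589, -0.6423, 1.0598)–(-0.593602, -0.285875, 1.0598)  len=0.5717
  (v7,v8,v2) [--+] → (0.410778, -0.515092, 1.0598)–(-0.146589, -0.6423, 1.0598)  len=0.5717
  (v8,v1,v2) [--+] → (0.658826, 0, 1.0598)–(0.410778, -0.515092, 1.0598)  len=0.5717

Chained into 1 loop(s):
  loop 1: 7 segments, perimeter = 4.0020
Total perimeter = 4.002

loops=1 perimeter=4.002


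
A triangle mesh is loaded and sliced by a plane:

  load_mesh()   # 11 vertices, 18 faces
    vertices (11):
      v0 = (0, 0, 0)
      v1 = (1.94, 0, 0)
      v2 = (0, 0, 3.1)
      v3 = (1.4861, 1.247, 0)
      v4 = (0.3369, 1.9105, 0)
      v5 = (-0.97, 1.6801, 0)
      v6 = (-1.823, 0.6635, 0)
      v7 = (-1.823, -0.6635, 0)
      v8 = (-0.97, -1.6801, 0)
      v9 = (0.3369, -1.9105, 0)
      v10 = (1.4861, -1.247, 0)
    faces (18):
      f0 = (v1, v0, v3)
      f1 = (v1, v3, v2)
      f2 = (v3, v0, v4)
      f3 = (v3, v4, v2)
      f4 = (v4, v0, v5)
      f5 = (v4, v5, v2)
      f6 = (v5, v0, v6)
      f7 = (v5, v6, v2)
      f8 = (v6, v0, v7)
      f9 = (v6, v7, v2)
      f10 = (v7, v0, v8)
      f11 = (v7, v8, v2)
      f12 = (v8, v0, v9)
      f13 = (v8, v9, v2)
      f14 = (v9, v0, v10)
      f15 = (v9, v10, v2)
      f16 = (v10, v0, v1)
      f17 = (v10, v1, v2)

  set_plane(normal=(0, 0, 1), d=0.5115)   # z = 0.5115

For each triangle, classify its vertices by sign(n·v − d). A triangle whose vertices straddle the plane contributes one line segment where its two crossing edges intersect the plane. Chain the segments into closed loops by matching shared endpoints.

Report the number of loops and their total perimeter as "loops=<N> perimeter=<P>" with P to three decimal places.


loops=1 perimeter=9.973

Straddling triangles (9 of 18):
  (v1,v3,v2) [--+] → (1.24089, 1.04125, 0.5115)–(1.6199, 0, 0.5115)  len=1.1081
  (v3,v4,v2) [--+] → (0.281311, 1.59527, 0.5115)–(1.24089, 1.04125, 0.5115)  len=1.1080
  (v4,v5,v2) [--+] → (-0.80995, 1.40288, 0.5115)–(0.281311, 1.59527, 0.5115)  len=1.1081
  (v5,v6,v2) [--+] → (-1.52221, 0.554022, 0.5115)–(-0.80995, 1.40288, 0.5115)  len=1.1081
  (v6,v7,v2) [--+] → (-1.52221, -0.554022, 0.5115)–(-1.52221, 0.554023, 0.5115)  len=1.1080
  (v7,v8,v2) [--+] → (-0.80995, -1.40288, 0.5115)–(-1.52221, -0.554023, 0.5115)  len=1.1081
  (v8,v9,v2) [--+] → (0.281311, -1.59527, 0.5115)–(-0.80995, -1.40288, 0.5115)  len=1.1081
  (v9,v10,v2) [--+] → (1.24089, -1.04125, 0.5115)–(0.281311, -1.59527, 0.5115)  len=1.1080
  (v10,v1,v2) [--+] → (1.6199, 0, 0.5115)–(1.24089, -1.04125, 0.5115)  len=1.1081

Chained into 1 loop(s):
  loop 1: 9 segments, perimeter = 9.9726
Total perimeter = 9.973


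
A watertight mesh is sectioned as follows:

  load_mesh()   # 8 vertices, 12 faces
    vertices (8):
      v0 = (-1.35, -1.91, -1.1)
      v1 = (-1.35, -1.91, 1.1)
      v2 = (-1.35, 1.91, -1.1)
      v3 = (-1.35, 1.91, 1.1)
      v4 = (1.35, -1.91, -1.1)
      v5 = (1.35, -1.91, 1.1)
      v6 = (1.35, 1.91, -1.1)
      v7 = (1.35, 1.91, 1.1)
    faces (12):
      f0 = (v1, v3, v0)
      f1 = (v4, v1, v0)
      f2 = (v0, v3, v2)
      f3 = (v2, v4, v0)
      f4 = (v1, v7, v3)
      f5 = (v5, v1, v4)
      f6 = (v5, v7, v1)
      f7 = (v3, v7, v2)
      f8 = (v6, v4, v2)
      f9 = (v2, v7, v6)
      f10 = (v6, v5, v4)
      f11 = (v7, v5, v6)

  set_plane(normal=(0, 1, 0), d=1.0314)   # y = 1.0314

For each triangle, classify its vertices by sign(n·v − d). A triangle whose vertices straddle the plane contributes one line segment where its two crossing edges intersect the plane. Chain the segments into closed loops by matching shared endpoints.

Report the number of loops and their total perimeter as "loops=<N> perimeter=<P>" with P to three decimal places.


Straddling triangles (8 of 12):
  (v1,v3,v0) [-+-] → (-1.35, 1.0314, 1.1)–(-1.35, 1.0314, 0.594)  len=0.5060
  (v0,v3,v2) [-++] → (-1.35, 1.0314, 0.594)–(-1.35, 1.0314, -1.1)  len=1.6940
  (v2,v4,v0) [+--] → (-0.729, 1.0314, -1.1)–(-1.35, 1.0314, -1.1)  len=0.6210
  (v1,v7,v3) [-++] → (0.729, 1.0314, 1.1)–(-1.35, 1.0314, 1.1)  len=2.0790
  (v5,v7,v1) [-+-] → (1.35, 1.0314, 1.1)–(0.729, 1.0314, 1.1)  len=0.6210
  (v6,v4,v2) [+-+] → (1.35, 1.0314, -1.1)–(-0.729, 1.0314, -1.1)  len=2.0790
  (v6,v5,v4) [+--] → (1.35, 1.0314, -0.594)–(1.35, 1.0314, -1.1)  len=0.5060
  (v7,v5,v6) [+-+] → (1.35, 1.0314, 1.1)–(1.35, 1.0314, -0.594)  len=1.6940

Chained into 1 loop(s):
  loop 1: 8 segments, perimeter = 9.8000
Total perimeter = 9.800

loops=1 perimeter=9.800


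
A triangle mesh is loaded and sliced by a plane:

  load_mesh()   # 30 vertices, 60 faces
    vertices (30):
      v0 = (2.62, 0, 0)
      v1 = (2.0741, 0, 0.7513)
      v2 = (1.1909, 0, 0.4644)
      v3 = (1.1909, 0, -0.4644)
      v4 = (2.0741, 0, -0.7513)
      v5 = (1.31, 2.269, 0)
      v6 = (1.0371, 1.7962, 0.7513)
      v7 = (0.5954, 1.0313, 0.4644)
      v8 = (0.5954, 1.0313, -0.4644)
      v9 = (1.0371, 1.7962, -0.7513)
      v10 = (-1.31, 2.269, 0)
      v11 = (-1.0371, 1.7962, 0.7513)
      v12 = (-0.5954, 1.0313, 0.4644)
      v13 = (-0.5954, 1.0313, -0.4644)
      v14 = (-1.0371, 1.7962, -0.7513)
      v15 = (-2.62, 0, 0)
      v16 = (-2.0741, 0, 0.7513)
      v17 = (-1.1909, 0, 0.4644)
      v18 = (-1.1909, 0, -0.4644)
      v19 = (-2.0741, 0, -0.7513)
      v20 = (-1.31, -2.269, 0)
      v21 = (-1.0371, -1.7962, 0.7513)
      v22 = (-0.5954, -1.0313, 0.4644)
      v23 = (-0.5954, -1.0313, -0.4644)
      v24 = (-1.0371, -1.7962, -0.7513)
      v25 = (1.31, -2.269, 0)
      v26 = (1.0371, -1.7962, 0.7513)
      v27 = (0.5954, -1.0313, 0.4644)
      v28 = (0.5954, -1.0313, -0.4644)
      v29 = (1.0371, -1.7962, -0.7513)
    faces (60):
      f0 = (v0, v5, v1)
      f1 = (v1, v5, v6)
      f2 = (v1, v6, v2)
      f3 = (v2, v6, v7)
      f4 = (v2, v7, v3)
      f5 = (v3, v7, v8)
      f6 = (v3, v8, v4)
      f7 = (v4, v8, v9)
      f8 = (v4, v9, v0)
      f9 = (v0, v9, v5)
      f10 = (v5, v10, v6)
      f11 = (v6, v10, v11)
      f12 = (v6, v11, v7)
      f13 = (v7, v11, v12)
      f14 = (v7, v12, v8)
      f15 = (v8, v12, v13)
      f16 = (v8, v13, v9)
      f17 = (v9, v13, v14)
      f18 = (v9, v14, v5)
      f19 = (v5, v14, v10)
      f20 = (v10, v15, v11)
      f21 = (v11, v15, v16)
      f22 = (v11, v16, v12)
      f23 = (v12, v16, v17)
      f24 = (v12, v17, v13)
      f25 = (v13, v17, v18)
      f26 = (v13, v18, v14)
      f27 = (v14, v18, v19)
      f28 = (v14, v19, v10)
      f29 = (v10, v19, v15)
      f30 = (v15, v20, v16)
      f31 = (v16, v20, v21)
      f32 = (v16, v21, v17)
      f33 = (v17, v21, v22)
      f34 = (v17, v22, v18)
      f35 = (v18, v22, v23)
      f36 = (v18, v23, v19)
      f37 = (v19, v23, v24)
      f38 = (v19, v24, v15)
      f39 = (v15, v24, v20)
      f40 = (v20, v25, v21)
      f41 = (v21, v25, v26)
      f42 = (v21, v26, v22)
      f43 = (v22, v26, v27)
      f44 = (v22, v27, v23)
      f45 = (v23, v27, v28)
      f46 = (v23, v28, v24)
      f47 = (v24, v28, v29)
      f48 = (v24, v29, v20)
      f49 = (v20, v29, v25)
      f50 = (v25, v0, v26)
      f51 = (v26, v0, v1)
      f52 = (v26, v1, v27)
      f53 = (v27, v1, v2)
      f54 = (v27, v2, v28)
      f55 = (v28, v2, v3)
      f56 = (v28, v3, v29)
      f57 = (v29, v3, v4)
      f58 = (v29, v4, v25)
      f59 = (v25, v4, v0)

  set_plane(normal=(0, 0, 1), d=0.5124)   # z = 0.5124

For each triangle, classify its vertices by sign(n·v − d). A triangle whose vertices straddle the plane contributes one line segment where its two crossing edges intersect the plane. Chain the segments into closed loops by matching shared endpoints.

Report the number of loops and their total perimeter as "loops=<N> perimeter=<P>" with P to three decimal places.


loops=2 perimeter=21.518

Straddling triangles (24 of 60):
  (v0,v5,v1) [--+] → (1.83113, 0.721502, 0.5124)–(2.24769, 0, 0.5124)  len=0.8331
  (v1,v5,v6) [+-+] → (1.83113, 0.721502, 0.5124)–(1.12388, 1.94654, 0.5124)  len=1.4145
  (v1,v6,v2) [++-] → (1.16517, 0.300514, 0.5124)–(1.33866, 0, 0.5124)  len=0.3470
  (v2,v6,v7) [-+-] → (1.16517, 0.300514, 0.5124)–(0.669299, 1.15927, 0.5124)  len=0.9916
  (v5,v10,v6) [--+] → (0.290764, 1.94654, 0.5124)–(1.12388, 1.94654, 0.5124)  len=0.8331
  (v6,v10,v11) [+-+] → (0.290764, 1.94654, 0.5124)–(-1.12388, 1.94654, 0.5124)  len=1.4146
  (v6,v11,v7) [++-] → (0.322273, 1.15927, 0.5124)–(0.669299, 1.15927, 0.5124)  len=0.3470
  (v7,v11,v12) [-+-] → (0.322273, 1.15927, 0.5124)–(-0.669299, 1.15927, 0.5124)  len=0.9916
  (v10,v15,v11) [--+] → (-1.54043, 1.22504, 0.5124)–(-1.12388, 1.94654, 0.5124)  len=0.8331
  (v11,v15,v16) [+-+] → (-1.54043, 1.22504, 0.5124)–(-2.24769, 0, 0.5124)  len=1.4145
  (v11,v16,v12) [++-] → (-0.842795, 0.858758, 0.5124)–(-0.669299, 1.15927, 0.5124)  len=0.3470
  (v12,v16,v17) [-+-] → (-0.842795, 0.858758, 0.5124)–(-1.33866, 0, 0.5124)  len=0.9916
  (v15,v20,v16) [--+] → (-1.83113, -0.721502, 0.5124)–(-2.24769, 0, 0.5124)  len=0.8331
  (v16,v20,v21) [+-+] → (-1.83113, -0.721502, 0.5124)–(-1.12388, -1.94654, 0.5124)  len=1.4145
  (v16,v21,v17) [++-] → (-1.16517, -0.300514, 0.5124)–(-1.33866, 0, 0.5124)  len=0.3470
  (v17,v21,v22) [-+-] → (-1.16517, -0.300514, 0.5124)–(-0.669299, -1.15927, 0.5124)  len=0.9916
  (v20,v25,v21) [--+] → (-0.290764, -1.94654, 0.5124)–(-1.12388, -1.94654, 0.5124)  len=0.8331
  (v21,v25,v26) [+-+] → (-0.290764, -1.94654, 0.5124)–(1.12388, -1.94654, 0.5124)  len=1.4146
  (v21,v26,v22) [++-] → (-0.322273, -1.15927, 0.5124)–(-0.669299, -1.15927, 0.5124)  len=0.3470
  (v22,v26,v27) [-+-] → (-0.322273, -1.15927, 0.5124)–(0.669299, -1.15927, 0.5124)  len=0.9916
  (v25,v0,v26) [--+] → (1.54043, -1.22504, 0.5124)–(1.12388, -1.94654, 0.5124)  len=0.8331
  (v26,v0,v1) [+-+] → (1.54043, -1.22504, 0.5124)–(2.24769, 0, 0.5124)  len=1.4145
  (v26,v1,v27) [++-] → (0.842795, -0.858758, 0.5124)–(0.669299, -1.15927, 0.5124)  len=0.3470
  (v27,v1,v2) [-+-] → (0.842795, -0.858758, 0.5124)–(1.33866, 0, 0.5124)  len=0.9916

Chained into 2 loop(s):
  loop 1: 12 segments, perimeter = 13.4861
  loop 2: 12 segments, perimeter = 8.0318
Total perimeter = 21.518


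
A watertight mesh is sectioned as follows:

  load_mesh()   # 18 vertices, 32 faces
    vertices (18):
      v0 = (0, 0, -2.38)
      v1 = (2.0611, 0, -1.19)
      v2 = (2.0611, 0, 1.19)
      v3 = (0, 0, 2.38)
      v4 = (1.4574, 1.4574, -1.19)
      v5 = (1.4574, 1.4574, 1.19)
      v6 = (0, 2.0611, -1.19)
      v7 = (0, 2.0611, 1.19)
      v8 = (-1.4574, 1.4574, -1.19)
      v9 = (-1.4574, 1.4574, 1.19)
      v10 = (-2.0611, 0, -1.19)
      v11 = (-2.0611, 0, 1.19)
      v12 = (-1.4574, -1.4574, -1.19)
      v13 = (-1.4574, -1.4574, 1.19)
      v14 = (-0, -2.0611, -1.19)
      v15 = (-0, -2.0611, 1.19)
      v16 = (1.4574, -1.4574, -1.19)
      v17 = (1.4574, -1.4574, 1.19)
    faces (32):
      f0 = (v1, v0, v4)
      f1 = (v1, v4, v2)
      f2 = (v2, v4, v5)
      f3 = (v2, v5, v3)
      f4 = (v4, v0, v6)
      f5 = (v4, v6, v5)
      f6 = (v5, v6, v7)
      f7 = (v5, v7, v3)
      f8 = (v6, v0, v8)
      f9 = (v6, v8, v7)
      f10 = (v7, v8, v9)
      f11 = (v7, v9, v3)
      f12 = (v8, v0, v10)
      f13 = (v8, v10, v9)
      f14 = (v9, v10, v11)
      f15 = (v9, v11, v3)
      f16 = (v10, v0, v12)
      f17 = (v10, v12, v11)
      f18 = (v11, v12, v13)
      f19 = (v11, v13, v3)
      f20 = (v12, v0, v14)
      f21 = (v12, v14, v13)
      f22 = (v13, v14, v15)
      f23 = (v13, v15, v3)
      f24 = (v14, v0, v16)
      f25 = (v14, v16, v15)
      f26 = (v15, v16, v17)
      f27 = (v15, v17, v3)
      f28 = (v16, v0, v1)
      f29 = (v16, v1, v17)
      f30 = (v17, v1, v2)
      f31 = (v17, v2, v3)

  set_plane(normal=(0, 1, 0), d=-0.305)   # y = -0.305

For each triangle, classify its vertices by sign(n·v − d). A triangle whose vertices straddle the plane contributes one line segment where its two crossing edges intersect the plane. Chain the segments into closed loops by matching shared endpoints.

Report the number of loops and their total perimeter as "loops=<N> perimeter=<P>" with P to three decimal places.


Straddling triangles (12 of 32):
  (v10,v0,v12) [++-] → (-0.305, -0.305, -2.13096)–(-1.93476, -0.305, -1.19)  len=1.8819
  (v10,v12,v11) [+-+] → (-1.93476, -0.305, -1.19)–(-1.93476, -0.305, 0.691921)  len=1.8819
  (v11,v12,v13) [+--] → (-1.93476, -0.305, 0.691921)–(-1.93476, -0.305, 1.19)  len=0.4981
  (v11,v13,v3) [+-+] → (-1.93476, -0.305, 1.19)–(-0.305, -0.305, 2.13096)  len=1.8819
  (v12,v0,v14) [-+-] → (-0.305, -0.305, -2.13096)–(0, -0.305, -2.2039)  len=0.3136
  (v13,v15,v3) [--+] → (0, -0.305, 2.2039)–(-0.305, -0.305, 2.13096)  len=0.3136
  (v14,v0,v16) [-+-] → (0, -0.305, -2.2039)–(0.305, -0.305, -2.13096)  len=0.3136
  (v15,v17,v3) [--+] → (0.305, -0.305, 2.13096)–(0, -0.305, 2.2039)  len=0.3136
  (v16,v0,v1) [-++] → (0.305, -0.305, -2.13096)–(1.93476, -0.305, -1.19)  len=1.8819
  (v16,v1,v17) [-+-] → (1.93476, -0.305, -1.19)–(1.93476, -0.305, -0.691921)  len=0.4981
  (v17,v1,v2) [-++] → (1.93476, -0.305, -0.691921)–(1.93476, -0.305, 1.19)  len=1.8819
  (v17,v2,v3) [-++] → (1.93476, -0.305, 1.19)–(0.305, -0.305, 2.13096)  len=1.8819

Chained into 1 loop(s):
  loop 1: 12 segments, perimeter = 13.5420
Total perimeter = 13.542

loops=1 perimeter=13.542


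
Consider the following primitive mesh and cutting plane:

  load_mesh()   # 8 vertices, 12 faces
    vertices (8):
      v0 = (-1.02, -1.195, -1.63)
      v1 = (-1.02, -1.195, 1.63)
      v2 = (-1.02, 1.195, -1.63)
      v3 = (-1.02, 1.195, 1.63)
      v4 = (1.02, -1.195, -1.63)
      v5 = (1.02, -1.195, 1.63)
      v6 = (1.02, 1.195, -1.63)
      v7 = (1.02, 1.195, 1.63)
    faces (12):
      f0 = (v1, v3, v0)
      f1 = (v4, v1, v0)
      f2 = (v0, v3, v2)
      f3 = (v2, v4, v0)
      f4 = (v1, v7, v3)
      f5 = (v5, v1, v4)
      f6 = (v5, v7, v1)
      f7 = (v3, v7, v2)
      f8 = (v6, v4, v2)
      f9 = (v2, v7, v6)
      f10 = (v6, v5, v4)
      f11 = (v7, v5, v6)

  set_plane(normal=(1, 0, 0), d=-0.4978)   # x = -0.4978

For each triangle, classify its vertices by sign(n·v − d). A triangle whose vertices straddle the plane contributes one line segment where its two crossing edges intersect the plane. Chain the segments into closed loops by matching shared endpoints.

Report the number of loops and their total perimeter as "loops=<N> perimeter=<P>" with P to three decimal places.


Straddling triangles (8 of 12):
  (v4,v1,v0) [+--] → (-0.4978, -1.195, 0.795504)–(-0.4978, -1.195, -1.63)  len=2.4255
  (v2,v4,v0) [-+-] → (-0.4978, 0.583207, -1.63)–(-0.4978, -1.195, -1.63)  len=1.7782
  (v1,v7,v3) [-+-] → (-0.4978, -0.583207, 1.63)–(-0.4978, 1.195, 1.63)  len=1.7782
  (v5,v1,v4) [+-+] → (-0.4978, -1.195, 1.63)–(-0.4978, -1.195, 0.795504)  len=0.8345
  (v5,v7,v1) [++-] → (-0.4978, -0.583207, 1.63)–(-0.4978, -1.195, 1.63)  len=0.6118
  (v3,v7,v2) [-+-] → (-0.4978, 1.195, 1.63)–(-0.4978, 1.195, -0.795504)  len=2.4255
  (v6,v4,v2) [++-] → (-0.4978, 0.583207, -1.63)–(-0.4978, 1.195, -1.63)  len=0.6118
  (v2,v7,v6) [-++] → (-0.4978, 1.195, -0.795504)–(-0.4978, 1.195, -1.63)  len=0.8345

Chained into 1 loop(s):
  loop 1: 8 segments, perimeter = 11.3000
Total perimeter = 11.300

loops=1 perimeter=11.300


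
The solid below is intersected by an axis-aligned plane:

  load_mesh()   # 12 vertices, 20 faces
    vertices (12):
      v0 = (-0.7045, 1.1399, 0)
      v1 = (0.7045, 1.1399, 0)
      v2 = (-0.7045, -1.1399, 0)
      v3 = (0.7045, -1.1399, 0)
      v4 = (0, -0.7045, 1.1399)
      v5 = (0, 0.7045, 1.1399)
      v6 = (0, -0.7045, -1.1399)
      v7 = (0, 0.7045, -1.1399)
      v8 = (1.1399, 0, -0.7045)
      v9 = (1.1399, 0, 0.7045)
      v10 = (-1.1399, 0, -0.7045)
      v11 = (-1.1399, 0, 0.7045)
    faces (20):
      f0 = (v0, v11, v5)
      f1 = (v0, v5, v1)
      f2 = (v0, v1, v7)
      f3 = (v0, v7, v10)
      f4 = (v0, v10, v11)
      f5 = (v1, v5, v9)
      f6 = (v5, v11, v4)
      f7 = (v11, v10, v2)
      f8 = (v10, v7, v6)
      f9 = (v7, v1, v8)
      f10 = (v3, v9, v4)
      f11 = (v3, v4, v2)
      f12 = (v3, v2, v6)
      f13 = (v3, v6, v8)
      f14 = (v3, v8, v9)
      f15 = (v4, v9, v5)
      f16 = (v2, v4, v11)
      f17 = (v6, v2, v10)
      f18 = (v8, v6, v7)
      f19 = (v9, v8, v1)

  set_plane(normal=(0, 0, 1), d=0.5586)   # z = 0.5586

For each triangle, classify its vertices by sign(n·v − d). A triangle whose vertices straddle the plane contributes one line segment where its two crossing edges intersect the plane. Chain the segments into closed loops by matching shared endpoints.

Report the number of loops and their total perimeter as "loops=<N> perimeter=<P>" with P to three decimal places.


Straddling triangles (10 of 20):
  (v0,v11,v5) [-++] → (-1.04973, 0.23607, 0.5586)–(-0.359265, 0.926535, 0.5586)  len=0.9765
  (v0,v5,v1) [-+-] → (-0.359265, 0.926535, 0.5586)–(0.359265, 0.926535, 0.5586)  len=0.7185
  (v0,v10,v11) [--+] → (-1.1399, 0, 0.5586)–(-1.04973, 0.23607, 0.5586)  len=0.2527
  (v1,v5,v9) [-++] → (0.359265, 0.926535, 0.5586)–(1.04973, 0.23607, 0.5586)  len=0.9765
  (v11,v10,v2) [+--] → (-1.1399, 0, 0.5586)–(-1.04973, -0.23607, 0.5586)  len=0.2527
  (v3,v9,v4) [-++] → (1.04973, -0.23607, 0.5586)–(0.359265, -0.926535, 0.5586)  len=0.9765
  (v3,v4,v2) [-+-] → (0.359265, -0.926535, 0.5586)–(-0.359265, -0.926535, 0.5586)  len=0.7185
  (v3,v8,v9) [--+] → (1.1399, 0, 0.5586)–(1.04973, -0.23607, 0.5586)  len=0.2527
  (v2,v4,v11) [-++] → (-0.359265, -0.926535, 0.5586)–(-1.04973, -0.23607, 0.5586)  len=0.9765
  (v9,v8,v1) [+--] → (1.1399, 0, 0.5586)–(1.04973, 0.23607, 0.5586)  len=0.2527

Chained into 1 loop(s):
  loop 1: 10 segments, perimeter = 6.3537
Total perimeter = 6.354

loops=1 perimeter=6.354


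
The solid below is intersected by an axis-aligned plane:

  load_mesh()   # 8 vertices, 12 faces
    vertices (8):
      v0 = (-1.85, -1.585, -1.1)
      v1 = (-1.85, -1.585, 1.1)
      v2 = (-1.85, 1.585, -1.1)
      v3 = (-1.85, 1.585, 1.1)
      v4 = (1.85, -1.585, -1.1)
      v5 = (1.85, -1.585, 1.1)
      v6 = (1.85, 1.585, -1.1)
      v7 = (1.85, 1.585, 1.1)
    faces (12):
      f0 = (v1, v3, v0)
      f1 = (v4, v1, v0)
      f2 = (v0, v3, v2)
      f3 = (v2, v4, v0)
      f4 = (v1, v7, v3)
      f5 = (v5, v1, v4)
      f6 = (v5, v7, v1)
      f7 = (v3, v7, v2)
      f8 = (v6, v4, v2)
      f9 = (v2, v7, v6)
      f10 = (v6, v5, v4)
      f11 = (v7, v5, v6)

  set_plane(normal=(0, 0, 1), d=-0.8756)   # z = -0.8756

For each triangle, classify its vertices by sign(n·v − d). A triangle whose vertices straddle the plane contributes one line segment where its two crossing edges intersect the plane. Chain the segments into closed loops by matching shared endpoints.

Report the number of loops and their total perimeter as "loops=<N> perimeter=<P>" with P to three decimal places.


loops=1 perimeter=13.740

Straddling triangles (8 of 12):
  (v1,v3,v0) [++-] → (-1.85, -1.26166, -0.8756)–(-1.85, -1.585, -0.8756)  len=0.3233
  (v4,v1,v0) [-+-] → (1.4726, -1.585, -0.8756)–(-1.85, -1.585, -0.8756)  len=3.3226
  (v0,v3,v2) [-+-] → (-1.85, -1.26166, -0.8756)–(-1.85, 1.585, -0.8756)  len=2.8467
  (v5,v1,v4) [++-] → (1.4726, -1.585, -0.8756)–(1.85, -1.585, -0.8756)  len=0.3774
  (v3,v7,v2) [++-] → (-1.4726, 1.585, -0.8756)–(-1.85, 1.585, -0.8756)  len=0.3774
  (v2,v7,v6) [-+-] → (-1.4726, 1.585, -0.8756)–(1.85, 1.585, -0.8756)  len=3.3226
  (v6,v5,v4) [-+-] → (1.85, 1.26166, -0.8756)–(1.85, -1.585, -0.8756)  len=2.8467
  (v7,v5,v6) [++-] → (1.85, 1.26166, -0.8756)–(1.85, 1.585, -0.8756)  len=0.3233

Chained into 1 loop(s):
  loop 1: 8 segments, perimeter = 13.7400
Total perimeter = 13.740


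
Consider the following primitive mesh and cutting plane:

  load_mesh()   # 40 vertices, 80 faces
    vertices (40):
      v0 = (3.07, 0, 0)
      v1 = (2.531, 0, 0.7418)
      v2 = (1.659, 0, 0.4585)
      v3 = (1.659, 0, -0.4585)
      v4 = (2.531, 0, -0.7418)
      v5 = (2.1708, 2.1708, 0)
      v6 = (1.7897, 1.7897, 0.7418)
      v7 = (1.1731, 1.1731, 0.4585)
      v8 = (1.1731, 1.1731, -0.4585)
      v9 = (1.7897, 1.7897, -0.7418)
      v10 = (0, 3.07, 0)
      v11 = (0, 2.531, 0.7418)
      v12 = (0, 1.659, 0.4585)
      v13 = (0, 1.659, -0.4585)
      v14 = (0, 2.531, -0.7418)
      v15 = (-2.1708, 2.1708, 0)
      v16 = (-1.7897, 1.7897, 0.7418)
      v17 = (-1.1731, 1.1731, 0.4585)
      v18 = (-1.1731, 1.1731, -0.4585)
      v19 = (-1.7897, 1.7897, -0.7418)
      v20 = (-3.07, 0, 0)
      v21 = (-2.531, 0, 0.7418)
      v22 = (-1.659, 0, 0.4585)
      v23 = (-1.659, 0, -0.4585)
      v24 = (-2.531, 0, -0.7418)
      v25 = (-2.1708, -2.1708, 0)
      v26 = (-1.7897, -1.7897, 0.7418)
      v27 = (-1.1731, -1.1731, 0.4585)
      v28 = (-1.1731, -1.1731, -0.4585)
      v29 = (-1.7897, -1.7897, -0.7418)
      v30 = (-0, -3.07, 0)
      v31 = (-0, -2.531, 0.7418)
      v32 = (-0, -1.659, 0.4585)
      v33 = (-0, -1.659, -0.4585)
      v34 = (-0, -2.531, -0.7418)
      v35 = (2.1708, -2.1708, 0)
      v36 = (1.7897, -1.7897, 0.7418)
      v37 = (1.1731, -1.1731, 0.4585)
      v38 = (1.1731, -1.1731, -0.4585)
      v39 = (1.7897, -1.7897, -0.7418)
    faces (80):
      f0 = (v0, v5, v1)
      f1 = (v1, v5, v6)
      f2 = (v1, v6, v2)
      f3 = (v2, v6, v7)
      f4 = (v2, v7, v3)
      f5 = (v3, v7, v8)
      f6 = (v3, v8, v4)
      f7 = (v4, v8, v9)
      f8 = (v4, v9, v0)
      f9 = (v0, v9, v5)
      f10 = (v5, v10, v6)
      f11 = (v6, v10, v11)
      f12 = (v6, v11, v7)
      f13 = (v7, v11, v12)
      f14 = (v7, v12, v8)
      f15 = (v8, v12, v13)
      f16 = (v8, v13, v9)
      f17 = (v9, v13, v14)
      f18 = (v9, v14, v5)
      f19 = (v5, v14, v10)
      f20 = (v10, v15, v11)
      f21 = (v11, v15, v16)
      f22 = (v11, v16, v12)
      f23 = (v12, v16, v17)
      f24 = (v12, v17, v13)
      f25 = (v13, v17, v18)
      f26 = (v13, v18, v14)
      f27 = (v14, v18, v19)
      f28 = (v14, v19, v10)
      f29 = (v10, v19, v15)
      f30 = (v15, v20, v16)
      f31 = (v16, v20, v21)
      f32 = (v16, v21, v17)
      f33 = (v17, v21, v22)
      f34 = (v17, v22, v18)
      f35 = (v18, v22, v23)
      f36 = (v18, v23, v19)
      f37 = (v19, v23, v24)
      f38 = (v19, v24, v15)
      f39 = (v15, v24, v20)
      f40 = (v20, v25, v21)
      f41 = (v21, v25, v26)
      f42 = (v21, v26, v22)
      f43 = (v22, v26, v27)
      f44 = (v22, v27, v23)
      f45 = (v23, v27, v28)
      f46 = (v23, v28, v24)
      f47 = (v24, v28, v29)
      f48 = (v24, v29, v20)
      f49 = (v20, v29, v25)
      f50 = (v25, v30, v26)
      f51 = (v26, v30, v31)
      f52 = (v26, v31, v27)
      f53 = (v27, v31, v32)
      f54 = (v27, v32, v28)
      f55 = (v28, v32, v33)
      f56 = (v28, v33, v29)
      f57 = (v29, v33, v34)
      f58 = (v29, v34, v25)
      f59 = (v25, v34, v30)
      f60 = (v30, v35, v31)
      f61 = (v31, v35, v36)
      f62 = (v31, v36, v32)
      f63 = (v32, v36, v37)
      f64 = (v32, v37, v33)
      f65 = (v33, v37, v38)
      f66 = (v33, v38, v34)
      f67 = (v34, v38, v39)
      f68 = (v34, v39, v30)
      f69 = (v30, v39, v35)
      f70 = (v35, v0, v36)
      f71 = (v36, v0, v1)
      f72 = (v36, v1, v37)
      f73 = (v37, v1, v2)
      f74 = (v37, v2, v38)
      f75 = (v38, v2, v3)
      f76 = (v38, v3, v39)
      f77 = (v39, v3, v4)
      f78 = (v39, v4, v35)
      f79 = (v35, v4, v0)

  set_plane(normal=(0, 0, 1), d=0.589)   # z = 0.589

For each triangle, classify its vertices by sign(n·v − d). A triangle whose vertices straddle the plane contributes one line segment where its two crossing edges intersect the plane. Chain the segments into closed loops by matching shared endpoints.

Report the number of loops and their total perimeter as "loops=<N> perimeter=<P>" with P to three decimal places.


Straddling triangles (32 of 80):
  (v0,v5,v1) [--+] → (2.4568, 0.447153, 0.589)–(2.64203, 0, 0.589)  len=0.4840
  (v1,v5,v6) [+-+] → (2.4568, 0.447153, 0.589)–(1.8682, 1.8682, 0.589)  len=1.5381
  (v1,v6,v2) [++-] → (1.71921, 0.824412, 0.589)–(2.06068, 0, 0.589)  len=0.8923
  (v2,v6,v7) [-+-] → (1.71921, 0.824412, 0.589)–(1.45713, 1.45713, 0.589)  len=0.6848
  (v5,v10,v6) [--+] → (1.42105, 2.05342, 0.589)–(1.8682, 1.8682, 0.589)  len=0.4840
  (v6,v10,v11) [+-+] → (1.42105, 2.05342, 0.589)–(0, 2.64203, 0.589)  len=1.5381
  (v6,v11,v7) [++-] → (0.63272, 1.79861, 0.589)–(1.45713, 1.45713, 0.589)  len=0.8923
  (v7,v11,v12) [-+-] → (0.63272, 1.79861, 0.589)–(0, 2.06068, 0.589)  len=0.6848
  (v10,v15,v11) [--+] → (-0.447153, 2.4568, 0.589)–(0, 2.64203, 0.589)  len=0.4840
  (v11,v15,v16) [+-+] → (-0.447153, 2.4568, 0.589)–(-1.8682, 1.8682, 0.589)  len=1.5381
  (v11,v16,v12) [++-] → (-0.824412, 1.71921, 0.589)–(0, 2.06068, 0.589)  len=0.8923
  (v12,v16,v17) [-+-] → (-0.824412, 1.71921, 0.589)–(-1.45713, 1.45713, 0.589)  len=0.6848
  (v15,v20,v16) [--+] → (-2.05342, 1.42105, 0.589)–(-1.8682, 1.8682, 0.589)  len=0.4840
  (v16,v20,v21) [+-+] → (-2.05342, 1.42105, 0.589)–(-2.64203, 0, 0.589)  len=1.5381
  (v16,v21,v17) [++-] → (-1.79861, 0.63272, 0.589)–(-1.45713, 1.45713, 0.589)  len=0.8923
  (v17,v21,v22) [-+-] → (-1.79861, 0.63272, 0.589)–(-2.06068, 0, 0.589)  len=0.6848
  (v20,v25,v21) [--+] → (-2.4568, -0.447153, 0.589)–(-2.64203, 0, 0.589)  len=0.4840
  (v21,v25,v26) [+-+] → (-2.4568, -0.447153, 0.589)–(-1.8682, -1.8682, 0.589)  len=1.5381
  (v21,v26,v22) [++-] → (-1.71921, -0.824412, 0.589)–(-2.06068, 0, 0.589)  len=0.8923
  (v22,v26,v27) [-+-] → (-1.71921, -0.824412, 0.589)–(-1.45713, -1.45713, 0.589)  len=0.6848
  (v25,v30,v26) [--+] → (-1.42105, -2.05342, 0.589)–(-1.8682, -1.8682, 0.589)  len=0.4840
  (v26,v30,v31) [+-+] → (-1.42105, -2.05342, 0.589)–(0, -2.64203, 0.589)  len=1.5381
  (v26,v31,v27) [++-] → (-0.63272, -1.79861, 0.589)–(-1.45713, -1.45713, 0.589)  len=0.8923
  (v27,v31,v32) [-+-] → (-0.63272, -1.79861, 0.589)–(0, -2.06068, 0.589)  len=0.6848
  (v30,v35,v31) [--+] → (0.447153, -2.4568, 0.589)–(0, -2.64203, 0.589)  len=0.4840
  (v31,v35,v36) [+-+] → (0.447153, -2.4568, 0.589)–(1.8682, -1.8682, 0.589)  len=1.5381
  (v31,v36,v32) [++-] → (0.824412, -1.71921, 0.589)–(0, -2.06068, 0.589)  len=0.8923
  (v32,v36,v37) [-+-] → (0.824412, -1.71921, 0.589)–(1.45713, -1.45713, 0.589)  len=0.6848
  (v35,v0,v36) [--+] → (2.05342, -1.42105, 0.589)–(1.8682, -1.8682, 0.589)  len=0.4840
  (v36,v0,v1) [+-+] → (2.05342, -1.42105, 0.589)–(2.64203, 0, 0.589)  len=1.5381
  (v36,v1,v37) [++-] → (1.79861, -0.63272, 0.589)–(1.45713, -1.45713, 0.589)  len=0.8923
  (v37,v1,v2) [-+-] → (1.79861, -0.63272, 0.589)–(2.06068, 0, 0.589)  len=0.6848

Chained into 2 loop(s):
  loop 1: 16 segments, perimeter = 16.1770
  loop 2: 16 segments, perimeter = 12.6175
Total perimeter = 28.794

loops=2 perimeter=28.794


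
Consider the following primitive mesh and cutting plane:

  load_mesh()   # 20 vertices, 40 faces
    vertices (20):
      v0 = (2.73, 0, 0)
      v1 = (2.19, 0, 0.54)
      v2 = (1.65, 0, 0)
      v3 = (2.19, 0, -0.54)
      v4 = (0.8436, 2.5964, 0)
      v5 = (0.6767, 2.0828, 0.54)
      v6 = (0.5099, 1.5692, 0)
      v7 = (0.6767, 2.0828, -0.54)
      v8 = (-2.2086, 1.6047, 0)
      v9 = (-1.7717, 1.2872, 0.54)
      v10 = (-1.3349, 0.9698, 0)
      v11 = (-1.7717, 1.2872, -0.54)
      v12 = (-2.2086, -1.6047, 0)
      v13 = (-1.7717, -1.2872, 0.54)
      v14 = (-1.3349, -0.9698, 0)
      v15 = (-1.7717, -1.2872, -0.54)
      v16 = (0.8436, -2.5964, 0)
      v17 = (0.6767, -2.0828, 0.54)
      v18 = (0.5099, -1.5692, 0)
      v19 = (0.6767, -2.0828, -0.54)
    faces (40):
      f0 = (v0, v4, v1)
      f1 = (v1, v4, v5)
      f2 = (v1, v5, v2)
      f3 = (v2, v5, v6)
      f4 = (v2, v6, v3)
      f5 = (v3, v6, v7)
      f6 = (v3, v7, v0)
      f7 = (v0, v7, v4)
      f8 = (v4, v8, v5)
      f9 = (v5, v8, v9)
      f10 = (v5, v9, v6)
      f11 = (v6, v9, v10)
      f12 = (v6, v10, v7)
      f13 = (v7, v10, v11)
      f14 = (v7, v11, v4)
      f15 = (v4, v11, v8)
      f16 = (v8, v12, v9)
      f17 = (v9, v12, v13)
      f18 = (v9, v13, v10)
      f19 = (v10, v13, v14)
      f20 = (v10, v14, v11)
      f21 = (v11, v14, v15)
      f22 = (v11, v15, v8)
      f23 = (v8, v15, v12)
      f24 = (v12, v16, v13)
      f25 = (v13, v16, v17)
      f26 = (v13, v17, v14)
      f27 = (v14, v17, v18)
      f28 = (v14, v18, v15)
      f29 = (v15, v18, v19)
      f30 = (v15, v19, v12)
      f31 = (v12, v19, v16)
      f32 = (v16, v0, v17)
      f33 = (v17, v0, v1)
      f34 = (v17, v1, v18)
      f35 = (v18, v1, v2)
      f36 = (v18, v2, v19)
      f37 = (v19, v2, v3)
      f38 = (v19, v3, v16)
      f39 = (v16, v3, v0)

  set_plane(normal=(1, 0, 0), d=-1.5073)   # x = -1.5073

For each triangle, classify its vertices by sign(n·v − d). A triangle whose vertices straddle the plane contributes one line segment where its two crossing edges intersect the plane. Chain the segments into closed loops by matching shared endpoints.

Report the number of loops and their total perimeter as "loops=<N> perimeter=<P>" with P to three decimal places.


loops=1 perimeter=8.933

Straddling triangles (18 of 40):
  (v4,v8,v5) [+-+] → (-1.5073, 1.83256, 0)–(-1.5073, 1.72091, 0.131252)  len=0.1723
  (v5,v8,v9) [+--] → (-1.5073, 1.72091, 0.131252)–(-1.5073, 1.37312, 0.54)  len=0.5367
  (v5,v9,v6) [+-+] → (-1.5073, 1.37312, 0.54)–(-1.5073, 1.31988, 0.477423)  len=0.0822
  (v6,v9,v10) [+-+] → (-1.5073, 1.31988, 0.477423)–(-1.5073, 1.09507, 0.213132)  len=0.3470
  (v7,v10,v11) [++-] → (-1.5073, 1.09507, -0.213132)–(-1.5073, 1.37312, -0.54)  len=0.4291
  (v7,v11,v4) [+-+] → (-1.5073, 1.37312, -0.54)–(-1.5073, 1.41956, -0.485407)  len=0.0717
  (v4,v11,v8) [+--] → (-1.5073, 1.41956, -0.485407)–(-1.5073, 1.83256, 0)  len=0.6373
  (v9,v13,v10) [--+] → (-1.5073, 0.0789877, 0.213132)–(-1.5073, 1.09507, 0.213132)  len=1.0161
  (v10,v13,v14) [+-+] → (-1.5073, 0.0789877, 0.213132)–(-1.5073, -1.09507, 0.213132)  len=1.1741
  (v10,v14,v11) [++-] → (-1.5073, -0.0789877, -0.213132)–(-1.5073, 1.09507, -0.213132)  len=1.1741
  (v11,v14,v15) [-+-] → (-1.5073, -0.0789877, -0.213132)–(-1.5073, -1.09507, -0.213132)  len=1.0161
  (v12,v16,v13) [-+-] → (-1.5073, -1.83256, 0)–(-1.5073, -1.41956, 0.485407)  len=0.6373
  (v13,v16,v17) [-++] → (-1.5073, -1.41956, 0.485407)–(-1.5073, -1.37312, 0.54)  len=0.0717
  (v13,v17,v14) [-++] → (-1.5073, -1.37312, 0.54)–(-1.5073, -1.09507, 0.213132)  len=0.4291
  (v14,v18,v15) [++-] → (-1.5073, -1.31988, -0.477423)–(-1.5073, -1.09507, -0.213132)  len=0.3470
  (v15,v18,v19) [-++] → (-1.5073, -1.31988, -0.477423)–(-1.5073, -1.37312, -0.54)  len=0.0822
  (v15,v19,v12) [-+-] → (-1.5073, -1.37312, -0.54)–(-1.5073, -1.72091, -0.131252)  len=0.5367
  (v12,v19,v16) [-++] → (-1.5073, -1.72091, -0.131252)–(-1.5073, -1.83256, 0)  len=0.1723

Chained into 1 loop(s):
  loop 1: 18 segments, perimeter = 8.9328
Total perimeter = 8.933


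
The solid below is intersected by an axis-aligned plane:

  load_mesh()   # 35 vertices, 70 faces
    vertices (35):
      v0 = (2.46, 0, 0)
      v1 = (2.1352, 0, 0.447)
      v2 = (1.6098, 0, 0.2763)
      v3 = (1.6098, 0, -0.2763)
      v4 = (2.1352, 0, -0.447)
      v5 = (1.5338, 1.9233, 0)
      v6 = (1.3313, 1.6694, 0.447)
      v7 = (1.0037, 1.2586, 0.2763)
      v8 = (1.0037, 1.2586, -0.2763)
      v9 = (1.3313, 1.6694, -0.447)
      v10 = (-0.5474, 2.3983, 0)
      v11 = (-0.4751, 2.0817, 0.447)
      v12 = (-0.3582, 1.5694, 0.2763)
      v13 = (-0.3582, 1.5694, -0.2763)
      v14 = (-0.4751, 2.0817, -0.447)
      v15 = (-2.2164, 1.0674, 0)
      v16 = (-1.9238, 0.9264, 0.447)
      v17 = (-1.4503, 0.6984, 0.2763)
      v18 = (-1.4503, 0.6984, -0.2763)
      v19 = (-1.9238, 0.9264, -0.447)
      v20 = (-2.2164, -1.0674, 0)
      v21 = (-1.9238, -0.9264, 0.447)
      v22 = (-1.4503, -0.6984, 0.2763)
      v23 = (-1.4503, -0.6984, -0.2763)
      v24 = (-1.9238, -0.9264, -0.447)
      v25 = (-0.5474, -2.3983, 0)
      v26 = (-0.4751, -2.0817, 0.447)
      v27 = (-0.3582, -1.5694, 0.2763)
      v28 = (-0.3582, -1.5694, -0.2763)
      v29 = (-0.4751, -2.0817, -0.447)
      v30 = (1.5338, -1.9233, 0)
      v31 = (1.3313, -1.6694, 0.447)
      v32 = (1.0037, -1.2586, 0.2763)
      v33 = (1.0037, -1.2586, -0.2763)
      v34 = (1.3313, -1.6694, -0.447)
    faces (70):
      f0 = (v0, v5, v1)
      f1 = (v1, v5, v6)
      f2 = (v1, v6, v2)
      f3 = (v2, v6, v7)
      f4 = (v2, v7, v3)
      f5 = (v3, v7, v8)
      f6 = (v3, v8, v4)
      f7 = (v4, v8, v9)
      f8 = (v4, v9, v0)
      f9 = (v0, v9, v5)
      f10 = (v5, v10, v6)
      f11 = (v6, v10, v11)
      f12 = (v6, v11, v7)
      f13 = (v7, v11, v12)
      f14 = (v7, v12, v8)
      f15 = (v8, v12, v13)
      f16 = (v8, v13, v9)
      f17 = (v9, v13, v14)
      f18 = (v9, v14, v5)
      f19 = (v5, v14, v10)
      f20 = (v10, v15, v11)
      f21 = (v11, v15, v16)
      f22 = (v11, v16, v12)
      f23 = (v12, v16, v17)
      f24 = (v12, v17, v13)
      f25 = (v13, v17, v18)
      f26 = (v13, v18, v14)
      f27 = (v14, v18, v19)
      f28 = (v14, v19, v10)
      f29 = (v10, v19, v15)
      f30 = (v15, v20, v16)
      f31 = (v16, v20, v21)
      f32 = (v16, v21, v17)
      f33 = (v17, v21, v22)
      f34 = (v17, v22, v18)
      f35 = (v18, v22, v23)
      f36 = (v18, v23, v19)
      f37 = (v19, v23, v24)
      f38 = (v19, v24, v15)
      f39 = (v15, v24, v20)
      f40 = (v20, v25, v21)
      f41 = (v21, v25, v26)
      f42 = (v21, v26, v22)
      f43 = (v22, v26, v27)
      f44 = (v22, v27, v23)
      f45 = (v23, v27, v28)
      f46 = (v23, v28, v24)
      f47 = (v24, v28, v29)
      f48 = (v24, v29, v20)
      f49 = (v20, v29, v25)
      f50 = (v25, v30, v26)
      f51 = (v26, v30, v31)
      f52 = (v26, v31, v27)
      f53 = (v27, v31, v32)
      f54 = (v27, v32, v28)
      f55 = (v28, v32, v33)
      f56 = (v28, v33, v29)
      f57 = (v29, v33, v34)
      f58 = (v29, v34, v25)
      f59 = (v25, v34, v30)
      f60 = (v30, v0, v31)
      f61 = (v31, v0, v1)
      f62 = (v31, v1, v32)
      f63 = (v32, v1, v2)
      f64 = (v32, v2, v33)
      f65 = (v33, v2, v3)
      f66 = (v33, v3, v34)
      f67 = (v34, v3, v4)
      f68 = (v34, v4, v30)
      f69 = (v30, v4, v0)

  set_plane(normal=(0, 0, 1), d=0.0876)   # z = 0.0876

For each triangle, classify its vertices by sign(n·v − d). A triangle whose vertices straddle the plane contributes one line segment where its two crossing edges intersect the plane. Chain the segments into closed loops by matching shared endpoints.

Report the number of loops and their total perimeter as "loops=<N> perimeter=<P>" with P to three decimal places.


Straddling triangles (28 of 70):
  (v0,v5,v1) [--+] → (1.65166, 1.54638, 0.0876)–(2.39635, 0, 0.0876)  len=1.7164
  (v1,v5,v6) [+-+] → (1.65166, 1.54638, 0.0876)–(1.49412, 1.87354, 0.0876)  len=0.3631
  (v2,v7,v3) [++-] → (1.21067, 0.828817, 0.0876)–(1.6098, 0, 0.0876)  len=0.9199
  (v3,v7,v8) [-+-] → (1.21067, 0.828817, 0.0876)–(1.0037, 1.2586, 0.0876)  len=0.4770
  (v5,v10,v6) [--+] → (-0.179225, 2.25546, 0.0876)–(1.49412, 1.87354, 0.0876)  len=1.7164
  (v6,v10,v11) [+-+] → (-0.179225, 2.25546, 0.0876)–(-0.533231, 2.33625, 0.0876)  len=0.3631
  (v7,v12,v8) [++-] → (0.106857, 1.46327, 0.0876)–(1.0037, 1.2586, 0.0876)  len=0.9199
  (v8,v12,v13) [-+-] → (0.106857, 1.46327, 0.0876)–(-0.3582, 1.5694, 0.0876)  len=0.4770
  (v10,v15,v11) [--+] → (-1.87515, 1.26618, 0.0876)–(-0.533231, 2.33625, 0.0876)  len=1.7163
  (v11,v15,v16) [+-+] → (-1.87515, 1.26618, 0.0876)–(-2.15906, 1.03977, 0.0876)  len=0.3631
  (v12,v17,v13) [++-] → (-1.07737, 0.995826, 0.0876)–(-0.3582, 1.5694, 0.0876)  len=0.9199
  (v13,v17,v18) [-+-] → (-1.07737, 0.995826, 0.0876)–(-1.4503, 0.6984, 0.0876)  len=0.4770
  (v15,v20,v16) [--+] → (-2.15906, -0.676669, 0.0876)–(-2.15906, 1.03977, 0.0876)  len=1.7164
  (v16,v20,v21) [+-+] → (-2.15906, -0.676669, 0.0876)–(-2.15906, -1.03977, 0.0876)  len=0.3631
  (v17,v22,v18) [++-] → (-1.4503, -0.221425, 0.0876)–(-1.4503, 0.6984, 0.0876)  len=0.9198
  (v18,v22,v23) [-+-] → (-1.4503, -0.221425, 0.0876)–(-1.4503, -0.6984, 0.0876)  len=0.4770
  (v20,v25,v21) [--+] → (-0.817137, -2.10985, 0.0876)–(-2.15906, -1.03977, 0.0876)  len=1.7163
  (v21,v25,v26) [+-+] → (-0.817137, -2.10985, 0.0876)–(-0.533231, -2.33625, 0.0876)  len=0.3631
  (v22,v27,v23) [++-] → (-0.731127, -1.27197, 0.0876)–(-1.4503, -0.6984, 0.0876)  len=0.9199
  (v23,v27,v28) [-+-] → (-0.731127, -1.27197, 0.0876)–(-0.3582, -1.5694, 0.0876)  len=0.4770
  (v25,v30,v26) [--+] → (1.14011, -1.95434, 0.0876)–(-0.533231, -2.33625, 0.0876)  len=1.7164
  (v26,v30,v31) [+-+] → (1.14011, -1.95434, 0.0876)–(1.49412, -1.87354, 0.0876)  len=0.3631
  (v27,v32,v28) [++-] → (0.538643, -1.36473, 0.0876)–(-0.3582, -1.5694, 0.0876)  len=0.9199
  (v28,v32,v33) [-+-] → (0.538643, -1.36473, 0.0876)–(1.0037, -1.2586, 0.0876)  len=0.4770
  (v30,v0,v31) [--+] → (2.23881, -0.327158, 0.0876)–(1.49412, -1.87354, 0.0876)  len=1.7164
  (v31,v0,v1) [+-+] → (2.23881, -0.327158, 0.0876)–(2.39635, 0, 0.0876)  len=0.3631
  (v32,v2,v33) [++-] → (1.40283, -0.429783, 0.0876)–(1.0037, -1.2586, 0.0876)  len=0.9199
  (v33,v2,v3) [-+-] → (1.40283, -0.429783, 0.0876)–(1.6098, 0, 0.0876)  len=0.4770

Chained into 2 loop(s):
  loop 1: 14 segments, perimeter = 14.5564
  loop 2: 14 segments, perimeter = 9.7783
Total perimeter = 24.335

loops=2 perimeter=24.335
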